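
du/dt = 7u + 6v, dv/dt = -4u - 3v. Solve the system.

u(t) = -K_1e^(t) - 3K_2e^(3t), v(t) = K_1e^(t) + 2K_2e^(3t)

Coefficient matrix A = [[7, 6], [-4, -3]].
Characteristic polynomial det(A - λI) = λ^2 - 4λ + 3 = 0.
Eigenvalues λ = 1, 3.
For λ=1: (A-λI) row 1 is [6, 6], so an eigenvector is (-1, 1).
For λ=3: (A-λI) row 1 is [4, 6], so an eigenvector is (-3, 2).
General solution: K_1e^(t)(-1,1) + K_2e^(3t)(-3,2).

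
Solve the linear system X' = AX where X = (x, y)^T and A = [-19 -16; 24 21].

Coefficient matrix A = [[-19, -16], [24, 21]].
Characteristic polynomial det(A - λI) = λ^2 - 2λ - 15 = 0.
Eigenvalues λ = -3, 5.
For λ=-3: (A-λI) row 1 is [-16, -16], so an eigenvector is (-1, 1).
For λ=5: (A-λI) row 1 is [-24, -16], so an eigenvector is (2, -3).
General solution: K_1e^(-3t)(-1,1) + K_2e^(5t)(2,-3).

x(t) = -K_1e^(-3t) + 2K_2e^(5t), y(t) = K_1e^(-3t) - 3K_2e^(5t)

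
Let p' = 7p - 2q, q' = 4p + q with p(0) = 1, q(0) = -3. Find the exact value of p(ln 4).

A = [[7,-2],[4,1]]; eigenvalues λ = 3, 5.
Eigenvectors: (1,2) for λ=3, (-1,-1) for λ=5.
From the initial condition, c_1 = -4, c_2 = -5.
p(ln 4) = (-4)(4^3)(1) + (-5)(4^5)(-1) = 4864.

4864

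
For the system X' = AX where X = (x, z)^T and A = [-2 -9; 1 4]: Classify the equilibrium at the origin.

unstable improper node

A = [[-2,-9],[1,4]]; det(A-λI) = λ^2 - 2λ + 1.
repeated λ = 1 with a single eigenvector.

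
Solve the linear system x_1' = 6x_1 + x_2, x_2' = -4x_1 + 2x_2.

Coefficient matrix A = [[6, 1], [-4, 2]].
Characteristic polynomial det(A - λI) = λ^2 - 8λ + 16 = 0.
Single eigenvalue λ = 4 with algebraic multiplicity 2.
Eigenvector v = (-1,2); generalized eigenvector w with (A-λI)w=v is (1,-3).
General solution: e^(4t)[K_1·v + K_2·(t·v + w)].

x_1(t) = -K_1e^(4t) - K_2te^(4t) + K_2e^(4t), x_2(t) = 2K_1e^(4t) + 2K_2te^(4t) - 3K_2e^(4t)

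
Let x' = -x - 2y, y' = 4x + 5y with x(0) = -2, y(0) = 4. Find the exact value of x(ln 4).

A = [[-1,-2],[4,5]]; eigenvalues λ = 3, 1.
Eigenvectors: (1,-2) for λ=3, (-1,1) for λ=1.
From the initial condition, c_1 = -2, c_2 = 0.
x(ln 4) = (-2)(4^3)(1) + (0)(4^1)(-1) = -128.

-128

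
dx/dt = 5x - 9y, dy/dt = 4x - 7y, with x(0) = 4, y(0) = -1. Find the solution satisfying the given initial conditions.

x(t) = 33te^(-t) + 4e^(-t), y(t) = 22te^(-t) - e^(-t)

Coefficient matrix A = [[5, -9], [4, -7]].
Characteristic polynomial det(A - λI) = λ^2 + 2λ + 1 = 0.
Single eigenvalue λ = -1 with algebraic multiplicity 2.
Eigenvector v = (-3,-2); generalized eigenvector w with (A-λI)w=v is (1,1).
General solution: e^(-t)[c_1·v + c_2·(t·v + w)].
Applying x(0)=4, y(0)=-1 gives c_1=-5, c_2=-11.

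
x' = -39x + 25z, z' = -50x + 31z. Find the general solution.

Coefficient matrix A = [[-39, 25], [-50, 31]].
Characteristic polynomial det(A - λI) = λ^2 + 8λ + 41 = 0.
Eigenvalues λ = -4 ± 5i (complex conjugate pair).
For λ=-4+5i: an eigenvector is (1,1) - i(-2,-3) = (1 + 2i, 1 + 3i).
A real fundamental pair from Re and Im of e^((-4+5i)t)v: X_1 = e^(-4t)(cos(5t)·(1,1) + sin(5t)·(-2,-3)), X_2 = e^(-4t)(sin(5t)·(1,1) - cos(5t)·(-2,-3)).
General solution: K_1X_1 + K_2X_2.

x(t) = -2K_1e^(-4t)sin(5t) + K_1e^(-4t)cos(5t) + K_2e^(-4t)sin(5t) + 2K_2e^(-4t)cos(5t), z(t) = -3K_1e^(-4t)sin(5t) + K_1e^(-4t)cos(5t) + K_2e^(-4t)sin(5t) + 3K_2e^(-4t)cos(5t)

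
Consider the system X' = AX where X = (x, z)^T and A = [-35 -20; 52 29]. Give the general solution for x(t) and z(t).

x(t) = -K_1e^(-3t)sin(4t) + 2K_1e^(-3t)cos(4t) + 2K_2e^(-3t)sin(4t) + K_2e^(-3t)cos(4t), z(t) = 2K_1e^(-3t)sin(4t) - 3K_1e^(-3t)cos(4t) - 3K_2e^(-3t)sin(4t) - 2K_2e^(-3t)cos(4t)

Coefficient matrix A = [[-35, -20], [52, 29]].
Characteristic polynomial det(A - λI) = λ^2 + 6λ + 25 = 0.
Eigenvalues λ = -3 ± 4i (complex conjugate pair).
For λ=-3+4i: an eigenvector is (2,-3) - i(-1,2) = (2 + i, -3 - 2i).
A real fundamental pair from Re and Im of e^((-3+4i)t)v: X_1 = e^(-3t)(cos(4t)·(2,-3) + sin(4t)·(-1,2)), X_2 = e^(-3t)(sin(4t)·(2,-3) - cos(4t)·(-1,2)).
General solution: K_1X_1 + K_2X_2.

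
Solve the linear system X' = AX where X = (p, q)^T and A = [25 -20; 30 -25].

Coefficient matrix A = [[25, -20], [30, -25]].
Characteristic polynomial det(A - λI) = λ^2 - 25 = 0.
Eigenvalues λ = -5, 5.
For λ=-5: (A-λI) row 1 is [30, -20], so an eigenvector is (-2, -3).
For λ=5: (A-λI) row 1 is [20, -20], so an eigenvector is (-1, -1).
General solution: K_1e^(-5t)(-2,-3) + K_2e^(5t)(-1,-1).

p(t) = -2K_1e^(-5t) - K_2e^(5t), q(t) = -3K_1e^(-5t) - K_2e^(5t)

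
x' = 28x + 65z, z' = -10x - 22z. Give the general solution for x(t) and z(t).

Coefficient matrix A = [[28, 65], [-10, -22]].
Characteristic polynomial det(A - λI) = λ^2 - 6λ + 34 = 0.
Eigenvalues λ = 3 ± 5i (complex conjugate pair).
For λ=3+5i: an eigenvector is (3,-1) - i(2,-1) = (3 - 2i, -1 + i).
A real fundamental pair from Re and Im of e^((3+5i)t)v: X_1 = e^(3t)(cos(5t)·(3,-1) + sin(5t)·(2,-1)), X_2 = e^(3t)(sin(5t)·(3,-1) - cos(5t)·(2,-1)).
General solution: K_1X_1 + K_2X_2.

x(t) = 2K_1e^(3t)sin(5t) + 3K_1e^(3t)cos(5t) + 3K_2e^(3t)sin(5t) - 2K_2e^(3t)cos(5t), z(t) = -K_1e^(3t)sin(5t) - K_1e^(3t)cos(5t) - K_2e^(3t)sin(5t) + K_2e^(3t)cos(5t)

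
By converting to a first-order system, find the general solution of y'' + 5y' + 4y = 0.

y(t) = C_1e^(-t) + C_2e^(-4t)

Let x_1 = y, x_2 = y'. Then x_1' = x_2 and x_2' = -4x_1 - 5x_2.
A = [[0,1],[-4,-5]]; det(A-λI) = λ^2 + 5λ + 4.
Eigenvalues λ = -1, -4 with eigenvectors (1,-1), (1,-4).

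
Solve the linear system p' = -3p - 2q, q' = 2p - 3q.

p(t) = -K_1e^(-3t)sin(2t) + K_2e^(-3t)cos(2t), q(t) = K_1e^(-3t)cos(2t) + K_2e^(-3t)sin(2t)

Coefficient matrix A = [[-3, -2], [2, -3]].
Characteristic polynomial det(A - λI) = λ^2 + 6λ + 13 = 0.
Eigenvalues λ = -3 ± 2i (complex conjugate pair).
For λ=-3+2i: an eigenvector is (0,1) - i(-1,0) = (0 + i, 1).
A real fundamental pair from Re and Im of e^((-3+2i)t)v: X_1 = e^(-3t)(cos(2t)·(0,1) + sin(2t)·(-1,0)), X_2 = e^(-3t)(sin(2t)·(0,1) - cos(2t)·(-1,0)).
General solution: K_1X_1 + K_2X_2.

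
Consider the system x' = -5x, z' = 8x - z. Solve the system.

Coefficient matrix A = [[-5, 0], [8, -1]].
Characteristic polynomial det(A - λI) = λ^2 + 6λ + 5 = 0.
Eigenvalues λ = -1, -5.
For λ=-1: (A-λI) row 1 is [-4, 0], so an eigenvector is (0, 1).
For λ=-5: (A-λI) row 2 is [8, 4], so an eigenvector is (1, -2).
General solution: c_1e^(-t)(0,1) + c_2e^(-5t)(1,-2).

x(t) = c_2e^(-5t), z(t) = c_1e^(-t) - 2c_2e^(-5t)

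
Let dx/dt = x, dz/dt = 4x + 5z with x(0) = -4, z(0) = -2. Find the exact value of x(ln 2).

A = [[1,0],[4,5]]; eigenvalues λ = 1, 5.
Eigenvectors: (1,-1) for λ=1, (0,-1) for λ=5.
From the initial condition, c_1 = -4, c_2 = 6.
x(ln 2) = (-4)(2^1)(1) + (6)(2^5)(0) = -8.

-8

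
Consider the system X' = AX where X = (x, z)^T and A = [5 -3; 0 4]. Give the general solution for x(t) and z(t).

x(t) = c_1e^(5t) + 3c_2e^(4t), z(t) = c_2e^(4t)

Coefficient matrix A = [[5, -3], [0, 4]].
Characteristic polynomial det(A - λI) = λ^2 - 9λ + 20 = 0.
Eigenvalues λ = 5, 4.
For λ=5: (A-λI) row 1 is [0, -3], so an eigenvector is (1, 0).
For λ=4: (A-λI) row 1 is [1, -3], so an eigenvector is (3, 1).
General solution: c_1e^(5t)(1,0) + c_2e^(4t)(3,1).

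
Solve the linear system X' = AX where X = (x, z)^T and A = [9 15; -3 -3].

x(t) = -K_1e^(3t)sin(3t) + 2K_1e^(3t)cos(3t) + 2K_2e^(3t)sin(3t) + K_2e^(3t)cos(3t), z(t) = -K_1e^(3t)cos(3t) - K_2e^(3t)sin(3t)

Coefficient matrix A = [[9, 15], [-3, -3]].
Characteristic polynomial det(A - λI) = λ^2 - 6λ + 18 = 0.
Eigenvalues λ = 3 ± 3i (complex conjugate pair).
For λ=3+3i: an eigenvector is (2,-1) - i(-1,0) = (2 + i, -1).
A real fundamental pair from Re and Im of e^((3+3i)t)v: X_1 = e^(3t)(cos(3t)·(2,-1) + sin(3t)·(-1,0)), X_2 = e^(3t)(sin(3t)·(2,-1) - cos(3t)·(-1,0)).
General solution: K_1X_1 + K_2X_2.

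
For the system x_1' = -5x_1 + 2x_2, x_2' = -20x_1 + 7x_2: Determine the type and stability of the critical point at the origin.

unstable spiral

A = [[-5,2],[-20,7]]; det(A-λI) = λ^2 - 2λ + 5.
λ = 1 ± 2i: positive real part.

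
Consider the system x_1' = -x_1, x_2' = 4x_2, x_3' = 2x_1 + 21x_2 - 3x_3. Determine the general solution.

Coefficient matrix A = [[-1, 0, 0], [0, 4, 0], [2, 21, -3]].
det(A - λI) = 0 gives eigenvalues λ = 4, -1, -3.
For λ=4: eigenvector (0,1,3).
For λ=-1: eigenvector (1,0,1).
For λ=-3: eigenvector (0,0,1).
General solution: c_1e^(4t)(0,1,3) + c_2e^(-t)(1,0,1) + c_3e^(-3t)(0,0,1).

x_1(t) = c_2e^(-t), x_2(t) = c_1e^(4t), x_3(t) = 3c_1e^(4t) + c_2e^(-t) + c_3e^(-3t)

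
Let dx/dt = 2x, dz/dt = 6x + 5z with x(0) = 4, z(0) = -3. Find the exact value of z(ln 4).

A = [[2,0],[6,5]]; eigenvalues λ = 5, 2.
Eigenvectors: (0,1) for λ=5, (1,-2) for λ=2.
From the initial condition, c_1 = 5, c_2 = 4.
z(ln 4) = (5)(4^5)(1) + (4)(4^2)(-2) = 4992.

4992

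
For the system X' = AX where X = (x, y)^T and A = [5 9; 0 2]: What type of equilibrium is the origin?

unstable node

A = [[5,9],[0,2]]; det(A-λI) = λ^2 - 7λ + 10.
λ = 5, 2: both positive.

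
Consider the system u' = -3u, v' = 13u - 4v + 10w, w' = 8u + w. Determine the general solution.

u(t) = C_1e^(-3t), v(t) = -7C_1e^(-3t) + C_2e^(-4t) + 2C_3e^(t), w(t) = -2C_1e^(-3t) + C_3e^(t)

Coefficient matrix A = [[-3, 0, 0], [13, -4, 10], [8, 0, 1]].
det(A - λI) = 0 gives eigenvalues λ = -3, -4, 1.
For λ=-3: eigenvector (1,-7,-2).
For λ=-4: eigenvector (0,1,0).
For λ=1: eigenvector (0,2,1).
General solution: C_1e^(-3t)(1,-7,-2) + C_2e^(-4t)(0,1,0) + C_3e^(t)(0,2,1).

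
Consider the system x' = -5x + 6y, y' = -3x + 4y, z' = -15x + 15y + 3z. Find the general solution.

Coefficient matrix A = [[-5, 6, 0], [-3, 4, 0], [-15, 15, 3]].
det(A - λI) = 0 gives eigenvalues λ = 1, -2, 3.
For λ=1: eigenvector (1,1,0).
For λ=-2: eigenvector (-2,-1,-3).
For λ=3: eigenvector (0,0,1).
General solution: C_1e^(t)(1,1,0) + C_2e^(-2t)(-2,-1,-3) + C_3e^(3t)(0,0,1).

x(t) = C_1e^(t) - 2C_2e^(-2t), y(t) = C_1e^(t) - C_2e^(-2t), z(t) = -3C_2e^(-2t) + C_3e^(3t)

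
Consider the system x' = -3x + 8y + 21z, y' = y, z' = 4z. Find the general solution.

Coefficient matrix A = [[-3, 8, 21], [0, 1, 0], [0, 0, 4]].
det(A - λI) = 0 gives eigenvalues λ = 1, -3, 4.
For λ=1: eigenvector (2,1,0).
For λ=-3: eigenvector (1,0,0).
For λ=4: eigenvector (3,0,1).
General solution: c_1e^(t)(2,1,0) + c_2e^(-3t)(1,0,0) + c_3e^(4t)(3,0,1).

x(t) = 2c_1e^(t) + c_2e^(-3t) + 3c_3e^(4t), y(t) = c_1e^(t), z(t) = c_3e^(4t)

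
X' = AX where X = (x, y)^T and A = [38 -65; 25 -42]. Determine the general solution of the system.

x(t) = 2C_1e^(-2t)sin(5t) - 3C_1e^(-2t)cos(5t) - 3C_2e^(-2t)sin(5t) - 2C_2e^(-2t)cos(5t), y(t) = C_1e^(-2t)sin(5t) - 2C_1e^(-2t)cos(5t) - 2C_2e^(-2t)sin(5t) - C_2e^(-2t)cos(5t)

Coefficient matrix A = [[38, -65], [25, -42]].
Characteristic polynomial det(A - λI) = λ^2 + 4λ + 29 = 0.
Eigenvalues λ = -2 ± 5i (complex conjugate pair).
For λ=-2+5i: an eigenvector is (-3,-2) - i(2,1) = (-3 - 2i, -2 - i).
A real fundamental pair from Re and Im of e^((-2+5i)t)v: X_1 = e^(-2t)(cos(5t)·(-3,-2) + sin(5t)·(2,1)), X_2 = e^(-2t)(sin(5t)·(-3,-2) - cos(5t)·(2,1)).
General solution: C_1X_1 + C_2X_2.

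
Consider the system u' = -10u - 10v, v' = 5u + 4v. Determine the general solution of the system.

Coefficient matrix A = [[-10, -10], [5, 4]].
Characteristic polynomial det(A - λI) = λ^2 + 6λ + 10 = 0.
Eigenvalues λ = -3 ± i (complex conjugate pair).
For λ=-3+i: an eigenvector is (-1,1) - i(-3,2) = (-1 + 3i, 1 - 2i).
A real fundamental pair from Re and Im of e^((-3+i)t)v: X_1 = e^(-3t)(cos(t)·(-1,1) + sin(t)·(-3,2)), X_2 = e^(-3t)(sin(t)·(-1,1) - cos(t)·(-3,2)).
General solution: c_1X_1 + c_2X_2.

u(t) = -3c_1e^(-3t)sin(t) - c_1e^(-3t)cos(t) - c_2e^(-3t)sin(t) + 3c_2e^(-3t)cos(t), v(t) = 2c_1e^(-3t)sin(t) + c_1e^(-3t)cos(t) + c_2e^(-3t)sin(t) - 2c_2e^(-3t)cos(t)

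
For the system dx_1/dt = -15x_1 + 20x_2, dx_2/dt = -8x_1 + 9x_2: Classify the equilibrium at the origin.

A = [[-15,20],[-8,9]]; det(A-λI) = λ^2 + 6λ + 25.
λ = -3 ± 4i: negative real part.

stable spiral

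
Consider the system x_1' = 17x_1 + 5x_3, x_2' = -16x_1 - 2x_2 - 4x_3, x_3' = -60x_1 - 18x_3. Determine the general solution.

x_1(t) = C_1e^(2t) - C_2e^(-3t), x_2(t) = -C_1e^(2t) + C_3e^(-2t), x_3(t) = -3C_1e^(2t) + 4C_2e^(-3t)

Coefficient matrix A = [[17, 0, 5], [-16, -2, -4], [-60, 0, -18]].
det(A - λI) = 0 gives eigenvalues λ = 2, -3, -2.
For λ=2: eigenvector (1,-1,-3).
For λ=-3: eigenvector (-1,0,4).
For λ=-2: eigenvector (0,1,0).
General solution: C_1e^(2t)(1,-1,-3) + C_2e^(-3t)(-1,0,4) + C_3e^(-2t)(0,1,0).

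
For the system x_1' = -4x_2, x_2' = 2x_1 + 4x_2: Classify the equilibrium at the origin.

unstable spiral

A = [[0,-4],[2,4]]; det(A-λI) = λ^2 - 4λ + 8.
λ = 2 ± 2i: positive real part.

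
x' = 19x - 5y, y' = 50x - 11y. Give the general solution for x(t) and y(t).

Coefficient matrix A = [[19, -5], [50, -11]].
Characteristic polynomial det(A - λI) = λ^2 - 8λ + 41 = 0.
Eigenvalues λ = 4 ± 5i (complex conjugate pair).
For λ=4+5i: an eigenvector is (0,-1) - i(1,3) = (0 - i, -1 - 3i).
A real fundamental pair from Re and Im of e^((4+5i)t)v: X_1 = e^(4t)(cos(5t)·(0,-1) + sin(5t)·(1,3)), X_2 = e^(4t)(sin(5t)·(0,-1) - cos(5t)·(1,3)).
General solution: C_1X_1 + C_2X_2.

x(t) = C_1e^(4t)sin(5t) - C_2e^(4t)cos(5t), y(t) = 3C_1e^(4t)sin(5t) - C_1e^(4t)cos(5t) - C_2e^(4t)sin(5t) - 3C_2e^(4t)cos(5t)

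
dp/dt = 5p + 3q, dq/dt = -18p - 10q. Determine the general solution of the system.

Coefficient matrix A = [[5, 3], [-18, -10]].
Characteristic polynomial det(A - λI) = λ^2 + 5λ + 4 = 0.
Eigenvalues λ = -4, -1.
For λ=-4: (A-λI) row 1 is [9, 3], so an eigenvector is (-1, 3).
For λ=-1: (A-λI) row 1 is [6, 3], so an eigenvector is (-1, 2).
General solution: K_1e^(-4t)(-1,3) + K_2e^(-t)(-1,2).

p(t) = -K_1e^(-4t) - K_2e^(-t), q(t) = 3K_1e^(-4t) + 2K_2e^(-t)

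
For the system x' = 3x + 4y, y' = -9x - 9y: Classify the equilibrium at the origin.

stable improper node

A = [[3,4],[-9,-9]]; det(A-λI) = λ^2 + 6λ + 9.
repeated λ = -3 with a single eigenvector.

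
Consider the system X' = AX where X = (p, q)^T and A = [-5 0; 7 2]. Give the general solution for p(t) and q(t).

p(t) = -K_2e^(-5t), q(t) = K_1e^(2t) + K_2e^(-5t)

Coefficient matrix A = [[-5, 0], [7, 2]].
Characteristic polynomial det(A - λI) = λ^2 + 3λ - 10 = 0.
Eigenvalues λ = 2, -5.
For λ=2: (A-λI) row 1 is [-7, 0], so an eigenvector is (0, 1).
For λ=-5: (A-λI) row 2 is [7, 7], so an eigenvector is (-1, 1).
General solution: K_1e^(2t)(0,1) + K_2e^(-5t)(-1,1).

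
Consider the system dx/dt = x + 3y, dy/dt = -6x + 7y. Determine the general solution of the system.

Coefficient matrix A = [[1, 3], [-6, 7]].
Characteristic polynomial det(A - λI) = λ^2 - 8λ + 25 = 0.
Eigenvalues λ = 4 ± 3i (complex conjugate pair).
For λ=4+3i: an eigenvector is (1,1) - i(0,-1) = (1, 1 + i).
A real fundamental pair from Re and Im of e^((4+3i)t)v: X_1 = e^(4t)(cos(3t)·(1,1) + sin(3t)·(0,-1)), X_2 = e^(4t)(sin(3t)·(1,1) - cos(3t)·(0,-1)).
General solution: c_1X_1 + c_2X_2.

x(t) = c_1e^(4t)cos(3t) + c_2e^(4t)sin(3t), y(t) = -c_1e^(4t)sin(3t) + c_1e^(4t)cos(3t) + c_2e^(4t)sin(3t) + c_2e^(4t)cos(3t)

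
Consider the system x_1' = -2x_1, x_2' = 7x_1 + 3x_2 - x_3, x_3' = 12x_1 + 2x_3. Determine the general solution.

x_1(t) = K_2e^(-2t), x_2(t) = K_1e^(3t) - 2K_2e^(-2t) + K_3e^(2t), x_3(t) = -3K_2e^(-2t) + K_3e^(2t)

Coefficient matrix A = [[-2, 0, 0], [7, 3, -1], [12, 0, 2]].
det(A - λI) = 0 gives eigenvalues λ = 3, -2, 2.
For λ=3: eigenvector (0,1,0).
For λ=-2: eigenvector (1,-2,-3).
For λ=2: eigenvector (0,1,1).
General solution: K_1e^(3t)(0,1,0) + K_2e^(-2t)(1,-2,-3) + K_3e^(2t)(0,1,1).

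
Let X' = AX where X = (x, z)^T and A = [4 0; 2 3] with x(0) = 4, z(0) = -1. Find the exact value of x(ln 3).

A = [[4,0],[2,3]]; eigenvalues λ = 4, 3.
Eigenvectors: (-1,-2) for λ=4, (0,1) for λ=3.
From the initial condition, c_1 = -4, c_2 = -9.
x(ln 3) = (-4)(3^4)(-1) + (-9)(3^3)(0) = 324.

324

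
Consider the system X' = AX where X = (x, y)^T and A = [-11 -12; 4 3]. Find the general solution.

Coefficient matrix A = [[-11, -12], [4, 3]].
Characteristic polynomial det(A - λI) = λ^2 + 8λ + 15 = 0.
Eigenvalues λ = -3, -5.
For λ=-3: (A-λI) row 1 is [-8, -12], so an eigenvector is (3, -2).
For λ=-5: (A-λI) row 1 is [-6, -12], so an eigenvector is (-2, 1).
General solution: K_1e^(-3t)(3,-2) + K_2e^(-5t)(-2,1).

x(t) = 3K_1e^(-3t) - 2K_2e^(-5t), y(t) = -2K_1e^(-3t) + K_2e^(-5t)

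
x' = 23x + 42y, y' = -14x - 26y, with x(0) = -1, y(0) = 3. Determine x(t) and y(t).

Coefficient matrix A = [[23, 42], [-14, -26]].
Characteristic polynomial det(A - λI) = λ^2 + 3λ - 10 = 0.
Eigenvalues λ = 2, -5.
For λ=2: (A-λI) row 1 is [21, 42], so an eigenvector is (-2, 1).
For λ=-5: (A-λI) row 1 is [28, 42], so an eigenvector is (3, -2).
General solution: c_1e^(2t)(-2,1) + c_2e^(-5t)(3,-2).
Applying x(0)=-1, y(0)=3 gives c_1=-7, c_2=-5.

x(t) = 14e^(2t) - 15e^(-5t), y(t) = -7e^(2t) + 10e^(-5t)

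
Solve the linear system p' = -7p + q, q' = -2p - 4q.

p(t) = c_1e^(-6t) + c_2e^(-5t), q(t) = c_1e^(-6t) + 2c_2e^(-5t)

Coefficient matrix A = [[-7, 1], [-2, -4]].
Characteristic polynomial det(A - λI) = λ^2 + 11λ + 30 = 0.
Eigenvalues λ = -6, -5.
For λ=-6: (A-λI) row 1 is [-1, 1], so an eigenvector is (1, 1).
For λ=-5: (A-λI) row 1 is [-2, 1], so an eigenvector is (1, 2).
General solution: c_1e^(-6t)(1,1) + c_2e^(-5t)(1,2).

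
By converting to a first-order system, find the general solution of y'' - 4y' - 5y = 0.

y(t) = c_1e^(-t) + c_2e^(5t)

Let x_1 = y, x_2 = y'. Then x_1' = x_2 and x_2' = 5x_1 + 4x_2.
A = [[0,1],[5,4]]; det(A-λI) = λ^2 - 4λ - 5.
Eigenvalues λ = -1, 5 with eigenvectors (1,-1), (1,5).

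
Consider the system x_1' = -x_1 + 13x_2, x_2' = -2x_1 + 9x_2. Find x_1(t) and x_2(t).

x_1(t) = 3c_1e^(4t)sin(t) + 2c_1e^(4t)cos(t) + 2c_2e^(4t)sin(t) - 3c_2e^(4t)cos(t), x_2(t) = c_1e^(4t)sin(t) + c_1e^(4t)cos(t) + c_2e^(4t)sin(t) - c_2e^(4t)cos(t)

Coefficient matrix A = [[-1, 13], [-2, 9]].
Characteristic polynomial det(A - λI) = λ^2 - 8λ + 17 = 0.
Eigenvalues λ = 4 ± i (complex conjugate pair).
For λ=4+i: an eigenvector is (2,1) - i(3,1) = (2 - 3i, 1 - i).
A real fundamental pair from Re and Im of e^((4+i)t)v: X_1 = e^(4t)(cos(t)·(2,1) + sin(t)·(3,1)), X_2 = e^(4t)(sin(t)·(2,1) - cos(t)·(3,1)).
General solution: c_1X_1 + c_2X_2.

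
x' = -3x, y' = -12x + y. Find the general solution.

Coefficient matrix A = [[-3, 0], [-12, 1]].
Characteristic polynomial det(A - λI) = λ^2 + 2λ - 3 = 0.
Eigenvalues λ = 1, -3.
For λ=1: (A-λI) row 1 is [-4, 0], so an eigenvector is (0, -1).
For λ=-3: (A-λI) row 2 is [-12, 4], so an eigenvector is (1, 3).
General solution: C_1e^(t)(0,-1) + C_2e^(-3t)(1,3).

x(t) = C_2e^(-3t), y(t) = -C_1e^(t) + 3C_2e^(-3t)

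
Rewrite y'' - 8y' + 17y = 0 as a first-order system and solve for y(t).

y(t) = K_1e^(4t)cos(t) + K_2e^(4t)sin(t)

Let x_1 = y, x_2 = y'. Then x_1' = x_2 and x_2' = -17x_1 + 8x_2.
A = [[0,1],[-17,8]]; det(A-λI) = λ^2 - 8λ + 17.
Eigenvalues λ = 4 ± i.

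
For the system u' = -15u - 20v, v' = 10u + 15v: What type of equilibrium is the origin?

A = [[-15,-20],[10,15]]; det(A-λI) = λ^2 - 25.
λ = -5, 5: opposite signs.

saddle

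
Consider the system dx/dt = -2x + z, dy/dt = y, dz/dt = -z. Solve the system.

x(t) = c_1e^(-2t) + c_3e^(-t), y(t) = c_2e^(t), z(t) = c_3e^(-t)

Coefficient matrix A = [[-2, 0, 1], [0, 1, 0], [0, 0, -1]].
det(A - λI) = 0 gives eigenvalues λ = -2, 1, -1.
For λ=-2: eigenvector (1,0,0).
For λ=1: eigenvector (0,1,0).
For λ=-1: eigenvector (1,0,1).
General solution: c_1e^(-2t)(1,0,0) + c_2e^(t)(0,1,0) + c_3e^(-t)(1,0,1).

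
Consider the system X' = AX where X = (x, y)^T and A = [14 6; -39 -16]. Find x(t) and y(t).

Coefficient matrix A = [[14, 6], [-39, -16]].
Characteristic polynomial det(A - λI) = λ^2 + 2λ + 10 = 0.
Eigenvalues λ = -1 ± 3i (complex conjugate pair).
For λ=-1+3i: an eigenvector is (1,-2) - i(1,-3) = (1 - i, -2 + 3i).
A real fundamental pair from Re and Im of e^((-1+3i)t)v: X_1 = e^(-t)(cos(3t)·(1,-2) + sin(3t)·(1,-3)), X_2 = e^(-t)(sin(3t)·(1,-2) - cos(3t)·(1,-3)).
General solution: K_1X_1 + K_2X_2.

x(t) = K_1e^(-t)sin(3t) + K_1e^(-t)cos(3t) + K_2e^(-t)sin(3t) - K_2e^(-t)cos(3t), y(t) = -3K_1e^(-t)sin(3t) - 2K_1e^(-t)cos(3t) - 2K_2e^(-t)sin(3t) + 3K_2e^(-t)cos(3t)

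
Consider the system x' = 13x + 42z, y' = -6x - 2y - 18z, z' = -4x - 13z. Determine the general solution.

x(t) = 7K_1e^(t) - 3K_3e^(-t), y(t) = -2K_1e^(t) + K_2e^(-2t), z(t) = -2K_1e^(t) + K_3e^(-t)

Coefficient matrix A = [[13, 0, 42], [-6, -2, -18], [-4, 0, -13]].
det(A - λI) = 0 gives eigenvalues λ = 1, -2, -1.
For λ=1: eigenvector (7,-2,-2).
For λ=-2: eigenvector (0,1,0).
For λ=-1: eigenvector (-3,0,1).
General solution: K_1e^(t)(7,-2,-2) + K_2e^(-2t)(0,1,0) + K_3e^(-t)(-3,0,1).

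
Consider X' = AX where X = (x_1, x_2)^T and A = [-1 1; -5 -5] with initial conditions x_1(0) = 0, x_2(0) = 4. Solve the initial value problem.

x_1(t) = 4e^(-3t)sin(t), x_2(t) = -8e^(-3t)sin(t) + 4e^(-3t)cos(t)

Coefficient matrix A = [[-1, 1], [-5, -5]].
Characteristic polynomial det(A - λI) = λ^2 + 6λ + 10 = 0.
Eigenvalues λ = -3 ± i (complex conjugate pair).
For λ=-3+i: an eigenvector is (0,-1) - i(-1,2) = (0 + i, -1 - 2i).
A real fundamental pair from Re and Im of e^((-3+i)t)v: X_1 = e^(-3t)(cos(t)·(0,-1) + sin(t)·(-1,2)), X_2 = e^(-3t)(sin(t)·(0,-1) - cos(t)·(-1,2)).
General solution: C_1X_1 + C_2X_2.
Applying x_1(0)=0, x_2(0)=4 gives C_1=-4, C_2=0.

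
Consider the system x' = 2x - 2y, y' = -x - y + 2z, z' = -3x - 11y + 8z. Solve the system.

Coefficient matrix A = [[2, -2, 0], [-1, -1, 2], [-3, -11, 8]].
det(A - λI) = 0 gives eigenvalues λ = 4, 3, 2.
For λ=4: eigenvector (1,-1,-2).
For λ=3: eigenvector (-2,1,1).
For λ=2: eigenvector (2,0,1).
General solution: K_1e^(4t)(1,-1,-2) + K_2e^(3t)(-2,1,1) + K_3e^(2t)(2,0,1).

x(t) = K_1e^(4t) - 2K_2e^(3t) + 2K_3e^(2t), y(t) = -K_1e^(4t) + K_2e^(3t), z(t) = -2K_1e^(4t) + K_2e^(3t) + K_3e^(2t)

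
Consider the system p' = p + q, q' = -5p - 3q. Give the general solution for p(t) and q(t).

p(t) = K_1e^(-t)sin(t) - K_2e^(-t)cos(t), q(t) = -2K_1e^(-t)sin(t) + K_1e^(-t)cos(t) + K_2e^(-t)sin(t) + 2K_2e^(-t)cos(t)

Coefficient matrix A = [[1, 1], [-5, -3]].
Characteristic polynomial det(A - λI) = λ^2 + 2λ + 2 = 0.
Eigenvalues λ = -1 ± i (complex conjugate pair).
For λ=-1+i: an eigenvector is (0,1) - i(1,-2) = (0 - i, 1 + 2i).
A real fundamental pair from Re and Im of e^((-1+i)t)v: X_1 = e^(-t)(cos(t)·(0,1) + sin(t)·(1,-2)), X_2 = e^(-t)(sin(t)·(0,1) - cos(t)·(1,-2)).
General solution: K_1X_1 + K_2X_2.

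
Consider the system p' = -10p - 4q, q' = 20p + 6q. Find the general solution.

p(t) = K_1e^(-2t)sin(4t) - K_2e^(-2t)cos(4t), q(t) = -2K_1e^(-2t)sin(4t) - K_1e^(-2t)cos(4t) - K_2e^(-2t)sin(4t) + 2K_2e^(-2t)cos(4t)

Coefficient matrix A = [[-10, -4], [20, 6]].
Characteristic polynomial det(A - λI) = λ^2 + 4λ + 20 = 0.
Eigenvalues λ = -2 ± 4i (complex conjugate pair).
For λ=-2+4i: an eigenvector is (0,-1) - i(1,-2) = (0 - i, -1 + 2i).
A real fundamental pair from Re and Im of e^((-2+4i)t)v: X_1 = e^(-2t)(cos(4t)·(0,-1) + sin(4t)·(1,-2)), X_2 = e^(-2t)(sin(4t)·(0,-1) - cos(4t)·(1,-2)).
General solution: K_1X_1 + K_2X_2.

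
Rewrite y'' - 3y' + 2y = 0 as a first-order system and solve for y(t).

Let x_1 = y, x_2 = y'. Then x_1' = x_2 and x_2' = -2x_1 + 3x_2.
A = [[0,1],[-2,3]]; det(A-λI) = λ^2 - 3λ + 2.
Eigenvalues λ = 1, 2 with eigenvectors (1,1), (1,2).

y(t) = K_1e^(t) + K_2e^(2t)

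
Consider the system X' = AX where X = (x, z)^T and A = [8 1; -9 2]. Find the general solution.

Coefficient matrix A = [[8, 1], [-9, 2]].
Characteristic polynomial det(A - λI) = λ^2 - 10λ + 25 = 0.
Single eigenvalue λ = 5 with algebraic multiplicity 2.
Eigenvector v = (-1,3); generalized eigenvector w with (A-λI)w=v is (0,-1).
General solution: e^(5t)[K_1·v + K_2·(t·v + w)].

x(t) = -K_1e^(5t) - K_2te^(5t), z(t) = 3K_1e^(5t) + 3K_2te^(5t) - K_2e^(5t)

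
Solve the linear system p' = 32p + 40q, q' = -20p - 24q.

Coefficient matrix A = [[32, 40], [-20, -24]].
Characteristic polynomial det(A - λI) = λ^2 - 8λ + 32 = 0.
Eigenvalues λ = 4 ± 4i (complex conjugate pair).
For λ=4+4i: an eigenvector is (-1,1) - i(3,-2) = (-1 - 3i, 1 + 2i).
A real fundamental pair from Re and Im of e^((4+4i)t)v: X_1 = e^(4t)(cos(4t)·(-1,1) + sin(4t)·(3,-2)), X_2 = e^(4t)(sin(4t)·(-1,1) - cos(4t)·(3,-2)).
General solution: K_1X_1 + K_2X_2.

p(t) = 3K_1e^(4t)sin(4t) - K_1e^(4t)cos(4t) - K_2e^(4t)sin(4t) - 3K_2e^(4t)cos(4t), q(t) = -2K_1e^(4t)sin(4t) + K_1e^(4t)cos(4t) + K_2e^(4t)sin(4t) + 2K_2e^(4t)cos(4t)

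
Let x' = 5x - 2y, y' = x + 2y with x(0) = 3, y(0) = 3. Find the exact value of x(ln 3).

A = [[5,-2],[1,2]]; eigenvalues λ = 3, 4.
Eigenvectors: (-1,-1) for λ=3, (2,1) for λ=4.
From the initial condition, c_1 = -3, c_2 = 0.
x(ln 3) = (-3)(3^3)(-1) + (0)(3^4)(2) = 81.

81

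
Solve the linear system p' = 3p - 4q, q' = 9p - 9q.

p(t) = -2C_1e^(-3t) - 2C_2te^(-3t) - C_2e^(-3t), q(t) = -3C_1e^(-3t) - 3C_2te^(-3t) - C_2e^(-3t)

Coefficient matrix A = [[3, -4], [9, -9]].
Characteristic polynomial det(A - λI) = λ^2 + 6λ + 9 = 0.
Single eigenvalue λ = -3 with algebraic multiplicity 2.
Eigenvector v = (-2,-3); generalized eigenvector w with (A-λI)w=v is (-1,-1).
General solution: e^(-3t)[C_1·v + C_2·(t·v + w)].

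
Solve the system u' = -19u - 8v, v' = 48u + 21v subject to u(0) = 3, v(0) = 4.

Coefficient matrix A = [[-19, -8], [48, 21]].
Characteristic polynomial det(A - λI) = λ^2 - 2λ - 15 = 0.
Eigenvalues λ = 5, -3.
For λ=5: (A-λI) row 1 is [-24, -8], so an eigenvector is (-1, 3).
For λ=-3: (A-λI) row 1 is [-16, -8], so an eigenvector is (1, -2).
General solution: K_1e^(5t)(-1,3) + K_2e^(-3t)(1,-2).
Applying u(0)=3, v(0)=4 gives K_1=10, K_2=13.

u(t) = -10e^(5t) + 13e^(-3t), v(t) = 30e^(5t) - 26e^(-3t)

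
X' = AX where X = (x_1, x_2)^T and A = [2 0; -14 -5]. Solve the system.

x_1(t) = c_1e^(2t), x_2(t) = -2c_1e^(2t) - c_2e^(-5t)

Coefficient matrix A = [[2, 0], [-14, -5]].
Characteristic polynomial det(A - λI) = λ^2 + 3λ - 10 = 0.
Eigenvalues λ = 2, -5.
For λ=2: (A-λI) row 2 is [-14, -7], so an eigenvector is (1, -2).
For λ=-5: (A-λI) row 1 is [7, 0], so an eigenvector is (0, -1).
General solution: c_1e^(2t)(1,-2) + c_2e^(-5t)(0,-1).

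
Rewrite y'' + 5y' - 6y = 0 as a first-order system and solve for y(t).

y(t) = K_1e^(-6t) + K_2e^(t)

Let x_1 = y, x_2 = y'. Then x_1' = x_2 and x_2' = 6x_1 - 5x_2.
A = [[0,1],[6,-5]]; det(A-λI) = λ^2 + 5λ - 6.
Eigenvalues λ = -6, 1 with eigenvectors (1,-6), (1,1).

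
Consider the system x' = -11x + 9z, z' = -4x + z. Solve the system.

Coefficient matrix A = [[-11, 9], [-4, 1]].
Characteristic polynomial det(A - λI) = λ^2 + 10λ + 25 = 0.
Single eigenvalue λ = -5 with algebraic multiplicity 2.
Eigenvector v = (-3,-2); generalized eigenvector w with (A-λI)w=v is (-1,-1).
General solution: e^(-5t)[C_1·v + C_2·(t·v + w)].

x(t) = -3C_1e^(-5t) - 3C_2te^(-5t) - C_2e^(-5t), z(t) = -2C_1e^(-5t) - 2C_2te^(-5t) - C_2e^(-5t)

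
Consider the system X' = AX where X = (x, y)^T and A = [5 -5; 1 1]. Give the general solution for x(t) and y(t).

Coefficient matrix A = [[5, -5], [1, 1]].
Characteristic polynomial det(A - λI) = λ^2 - 6λ + 10 = 0.
Eigenvalues λ = 3 ± i (complex conjugate pair).
For λ=3+i: an eigenvector is (-1,0) - i(-2,-1) = (-1 + 2i, 0 + i).
A real fundamental pair from Re and Im of e^((3+i)t)v: X_1 = e^(3t)(cos(t)·(-1,0) + sin(t)·(-2,-1)), X_2 = e^(3t)(sin(t)·(-1,0) - cos(t)·(-2,-1)).
General solution: c_1X_1 + c_2X_2.

x(t) = -2c_1e^(3t)sin(t) - c_1e^(3t)cos(t) - c_2e^(3t)sin(t) + 2c_2e^(3t)cos(t), y(t) = -c_1e^(3t)sin(t) + c_2e^(3t)cos(t)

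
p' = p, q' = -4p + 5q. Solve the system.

p(t) = -c_1e^(t), q(t) = -c_1e^(t) + c_2e^(5t)

Coefficient matrix A = [[1, 0], [-4, 5]].
Characteristic polynomial det(A - λI) = λ^2 - 6λ + 5 = 0.
Eigenvalues λ = 1, 5.
For λ=1: (A-λI) row 2 is [-4, 4], so an eigenvector is (-1, -1).
For λ=5: (A-λI) row 1 is [-4, 0], so an eigenvector is (0, 1).
General solution: c_1e^(t)(-1,-1) + c_2e^(5t)(0,1).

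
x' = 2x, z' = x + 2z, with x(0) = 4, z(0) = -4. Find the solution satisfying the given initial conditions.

Coefficient matrix A = [[2, 0], [1, 2]].
Characteristic polynomial det(A - λI) = λ^2 - 4λ + 4 = 0.
Single eigenvalue λ = 2 with algebraic multiplicity 2.
Eigenvector v = (0,1); generalized eigenvector w with (A-λI)w=v is (1,2).
General solution: e^(2t)[C_1·v + C_2·(t·v + w)].
Applying x(0)=4, z(0)=-4 gives C_1=-12, C_2=4.

x(t) = 4e^(2t), z(t) = 4te^(2t) - 4e^(2t)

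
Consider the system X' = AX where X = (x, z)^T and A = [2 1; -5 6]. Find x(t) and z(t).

Coefficient matrix A = [[2, 1], [-5, 6]].
Characteristic polynomial det(A - λI) = λ^2 - 8λ + 17 = 0.
Eigenvalues λ = 4 ± i (complex conjugate pair).
For λ=4+i: an eigenvector is (1,2) - i(0,-1) = (1, 2 + i).
A real fundamental pair from Re and Im of e^((4+i)t)v: X_1 = e^(4t)(cos(t)·(1,2) + sin(t)·(0,-1)), X_2 = e^(4t)(sin(t)·(1,2) - cos(t)·(0,-1)).
General solution: C_1X_1 + C_2X_2.

x(t) = C_1e^(4t)cos(t) + C_2e^(4t)sin(t), z(t) = -C_1e^(4t)sin(t) + 2C_1e^(4t)cos(t) + 2C_2e^(4t)sin(t) + C_2e^(4t)cos(t)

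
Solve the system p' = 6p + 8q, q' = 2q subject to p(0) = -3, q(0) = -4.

p(t) = -11e^(6t) + 8e^(2t), q(t) = -4e^(2t)

Coefficient matrix A = [[6, 8], [0, 2]].
Characteristic polynomial det(A - λI) = λ^2 - 8λ + 12 = 0.
Eigenvalues λ = 6, 2.
For λ=6: (A-λI) row 1 is [0, 8], so an eigenvector is (1, 0).
For λ=2: (A-λI) row 1 is [4, 8], so an eigenvector is (-2, 1).
General solution: c_1e^(6t)(1,0) + c_2e^(2t)(-2,1).
Applying p(0)=-3, q(0)=-4 gives c_1=-11, c_2=-4.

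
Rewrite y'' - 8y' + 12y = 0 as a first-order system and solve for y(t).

y(t) = C_1e^(6t) + C_2e^(2t)

Let x_1 = y, x_2 = y'. Then x_1' = x_2 and x_2' = -12x_1 + 8x_2.
A = [[0,1],[-12,8]]; det(A-λI) = λ^2 - 8λ + 12.
Eigenvalues λ = 6, 2 with eigenvectors (1,6), (1,2).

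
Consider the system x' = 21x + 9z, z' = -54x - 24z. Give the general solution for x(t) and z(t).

Coefficient matrix A = [[21, 9], [-54, -24]].
Characteristic polynomial det(A - λI) = λ^2 + 3λ - 18 = 0.
Eigenvalues λ = 3, -6.
For λ=3: (A-λI) row 1 is [18, 9], so an eigenvector is (-1, 2).
For λ=-6: (A-λI) row 1 is [27, 9], so an eigenvector is (-1, 3).
General solution: c_1e^(3t)(-1,2) + c_2e^(-6t)(-1,3).

x(t) = -c_1e^(3t) - c_2e^(-6t), z(t) = 2c_1e^(3t) + 3c_2e^(-6t)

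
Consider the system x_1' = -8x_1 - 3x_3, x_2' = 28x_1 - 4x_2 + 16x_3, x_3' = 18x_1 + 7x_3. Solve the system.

x_1(t) = c_1e^(-2t) - c_2e^(t), x_2(t) = -2c_1e^(-2t) + 4c_2e^(t) + c_3e^(-4t), x_3(t) = -2c_1e^(-2t) + 3c_2e^(t)

Coefficient matrix A = [[-8, 0, -3], [28, -4, 16], [18, 0, 7]].
det(A - λI) = 0 gives eigenvalues λ = -2, 1, -4.
For λ=-2: eigenvector (1,-2,-2).
For λ=1: eigenvector (-1,4,3).
For λ=-4: eigenvector (0,1,0).
General solution: c_1e^(-2t)(1,-2,-2) + c_2e^(t)(-1,4,3) + c_3e^(-4t)(0,1,0).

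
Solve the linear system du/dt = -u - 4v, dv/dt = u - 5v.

u(t) = -2c_1e^(-3t) - 2c_2te^(-3t) + c_2e^(-3t), v(t) = -c_1e^(-3t) - c_2te^(-3t) + c_2e^(-3t)

Coefficient matrix A = [[-1, -4], [1, -5]].
Characteristic polynomial det(A - λI) = λ^2 + 6λ + 9 = 0.
Single eigenvalue λ = -3 with algebraic multiplicity 2.
Eigenvector v = (-2,-1); generalized eigenvector w with (A-λI)w=v is (1,1).
General solution: e^(-3t)[c_1·v + c_2·(t·v + w)].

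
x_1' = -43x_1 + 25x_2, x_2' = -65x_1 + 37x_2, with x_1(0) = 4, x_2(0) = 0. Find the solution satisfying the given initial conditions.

x_1(t) = -32e^(-3t)sin(5t) + 4e^(-3t)cos(5t), x_2(t) = -52e^(-3t)sin(5t)

Coefficient matrix A = [[-43, 25], [-65, 37]].
Characteristic polynomial det(A - λI) = λ^2 + 6λ + 34 = 0.
Eigenvalues λ = -3 ± 5i (complex conjugate pair).
For λ=-3+5i: an eigenvector is (1,2) - i(2,3) = (1 - 2i, 2 - 3i).
A real fundamental pair from Re and Im of e^((-3+5i)t)v: X_1 = e^(-3t)(cos(5t)·(1,2) + sin(5t)·(2,3)), X_2 = e^(-3t)(sin(5t)·(1,2) - cos(5t)·(2,3)).
General solution: C_1X_1 + C_2X_2.
Applying x_1(0)=4, x_2(0)=0 gives C_1=-12, C_2=-8.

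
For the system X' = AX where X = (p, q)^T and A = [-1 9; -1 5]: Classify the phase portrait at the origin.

unstable improper node

A = [[-1,9],[-1,5]]; det(A-λI) = λ^2 - 4λ + 4.
repeated λ = 2 with a single eigenvector.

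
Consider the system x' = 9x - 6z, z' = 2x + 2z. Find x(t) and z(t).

Coefficient matrix A = [[9, -6], [2, 2]].
Characteristic polynomial det(A - λI) = λ^2 - 11λ + 30 = 0.
Eigenvalues λ = 5, 6.
For λ=5: (A-λI) row 1 is [4, -6], so an eigenvector is (-3, -2).
For λ=6: (A-λI) row 1 is [3, -6], so an eigenvector is (2, 1).
General solution: K_1e^(5t)(-3,-2) + K_2e^(6t)(2,1).

x(t) = -3K_1e^(5t) + 2K_2e^(6t), z(t) = -2K_1e^(5t) + K_2e^(6t)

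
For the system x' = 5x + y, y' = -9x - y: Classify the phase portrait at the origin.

A = [[5,1],[-9,-1]]; det(A-λI) = λ^2 - 4λ + 4.
repeated λ = 2 with a single eigenvector.

unstable improper node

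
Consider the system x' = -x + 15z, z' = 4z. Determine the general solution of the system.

Coefficient matrix A = [[-1, 15], [0, 4]].
Characteristic polynomial det(A - λI) = λ^2 - 3λ - 4 = 0.
Eigenvalues λ = -1, 4.
For λ=-1: (A-λI) row 1 is [0, 15], so an eigenvector is (-1, 0).
For λ=4: (A-λI) row 1 is [-5, 15], so an eigenvector is (3, 1).
General solution: C_1e^(-t)(-1,0) + C_2e^(4t)(3,1).

x(t) = -C_1e^(-t) + 3C_2e^(4t), z(t) = C_2e^(4t)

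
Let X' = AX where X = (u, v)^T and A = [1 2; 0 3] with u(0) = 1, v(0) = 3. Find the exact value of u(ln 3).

75

A = [[1,2],[0,3]]; eigenvalues λ = 3, 1.
Eigenvectors: (-1,-1) for λ=3, (1,0) for λ=1.
From the initial condition, c_1 = -3, c_2 = -2.
u(ln 3) = (-3)(3^3)(-1) + (-2)(3^1)(1) = 75.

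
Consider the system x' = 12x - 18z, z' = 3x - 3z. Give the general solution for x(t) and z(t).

Coefficient matrix A = [[12, -18], [3, -3]].
Characteristic polynomial det(A - λI) = λ^2 - 9λ + 18 = 0.
Eigenvalues λ = 3, 6.
For λ=3: (A-λI) row 1 is [9, -18], so an eigenvector is (-2, -1).
For λ=6: (A-λI) row 1 is [6, -18], so an eigenvector is (-3, -1).
General solution: c_1e^(3t)(-2,-1) + c_2e^(6t)(-3,-1).

x(t) = -2c_1e^(3t) - 3c_2e^(6t), z(t) = -c_1e^(3t) - c_2e^(6t)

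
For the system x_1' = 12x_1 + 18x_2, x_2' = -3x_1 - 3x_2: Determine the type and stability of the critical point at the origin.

A = [[12,18],[-3,-3]]; det(A-λI) = λ^2 - 9λ + 18.
λ = 3, 6: both positive.

unstable node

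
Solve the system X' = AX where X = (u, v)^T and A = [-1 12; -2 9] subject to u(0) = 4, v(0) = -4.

Coefficient matrix A = [[-1, 12], [-2, 9]].
Characteristic polynomial det(A - λI) = λ^2 - 8λ + 15 = 0.
Eigenvalues λ = 5, 3.
For λ=5: (A-λI) row 1 is [-6, 12], so an eigenvector is (-2, -1).
For λ=3: (A-λI) row 1 is [-4, 12], so an eigenvector is (-3, -1).
General solution: K_1e^(5t)(-2,-1) + K_2e^(3t)(-3,-1).
Applying u(0)=4, v(0)=-4 gives K_1=16, K_2=-12.

u(t) = -32e^(5t) + 36e^(3t), v(t) = -16e^(5t) + 12e^(3t)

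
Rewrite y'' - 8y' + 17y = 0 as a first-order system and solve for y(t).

y(t) = C_1e^(4t)cos(t) + C_2e^(4t)sin(t)

Let x_1 = y, x_2 = y'. Then x_1' = x_2 and x_2' = -17x_1 + 8x_2.
A = [[0,1],[-17,8]]; det(A-λI) = λ^2 - 8λ + 17.
Eigenvalues λ = 4 ± i.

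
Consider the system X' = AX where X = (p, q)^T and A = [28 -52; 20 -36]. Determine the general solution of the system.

p(t) = 2K_1e^(-4t)sin(4t) - 3K_1e^(-4t)cos(4t) - 3K_2e^(-4t)sin(4t) - 2K_2e^(-4t)cos(4t), q(t) = K_1e^(-4t)sin(4t) - 2K_1e^(-4t)cos(4t) - 2K_2e^(-4t)sin(4t) - K_2e^(-4t)cos(4t)

Coefficient matrix A = [[28, -52], [20, -36]].
Characteristic polynomial det(A - λI) = λ^2 + 8λ + 32 = 0.
Eigenvalues λ = -4 ± 4i (complex conjugate pair).
For λ=-4+4i: an eigenvector is (-3,-2) - i(2,1) = (-3 - 2i, -2 - i).
A real fundamental pair from Re and Im of e^((-4+4i)t)v: X_1 = e^(-4t)(cos(4t)·(-3,-2) + sin(4t)·(2,1)), X_2 = e^(-4t)(sin(4t)·(-3,-2) - cos(4t)·(2,1)).
General solution: K_1X_1 + K_2X_2.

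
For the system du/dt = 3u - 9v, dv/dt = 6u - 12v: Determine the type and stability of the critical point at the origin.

stable node

A = [[3,-9],[6,-12]]; det(A-λI) = λ^2 + 9λ + 18.
λ = -3, -6: both negative.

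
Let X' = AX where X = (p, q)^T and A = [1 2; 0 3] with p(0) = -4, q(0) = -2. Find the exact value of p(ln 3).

-60

A = [[1,2],[0,3]]; eigenvalues λ = 1, 3.
Eigenvectors: (1,0) for λ=1, (-1,-1) for λ=3.
From the initial condition, c_1 = -2, c_2 = 2.
p(ln 3) = (-2)(3^1)(1) + (2)(3^3)(-1) = -60.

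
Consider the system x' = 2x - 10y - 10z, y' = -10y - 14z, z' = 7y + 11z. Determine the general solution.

x(t) = C_2e^(2t) + 2C_3e^(-3t), y(t) = C_1e^(4t) + 2C_3e^(-3t), z(t) = -C_1e^(4t) - C_3e^(-3t)

Coefficient matrix A = [[2, -10, -10], [0, -10, -14], [0, 7, 11]].
det(A - λI) = 0 gives eigenvalues λ = 4, 2, -3.
For λ=4: eigenvector (0,1,-1).
For λ=2: eigenvector (1,0,0).
For λ=-3: eigenvector (2,2,-1).
General solution: C_1e^(4t)(0,1,-1) + C_2e^(2t)(1,0,0) + C_3e^(-3t)(2,2,-1).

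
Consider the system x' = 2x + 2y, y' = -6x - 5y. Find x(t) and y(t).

x(t) = C_1e^(-2t) - 2C_2e^(-t), y(t) = -2C_1e^(-2t) + 3C_2e^(-t)

Coefficient matrix A = [[2, 2], [-6, -5]].
Characteristic polynomial det(A - λI) = λ^2 + 3λ + 2 = 0.
Eigenvalues λ = -2, -1.
For λ=-2: (A-λI) row 1 is [4, 2], so an eigenvector is (1, -2).
For λ=-1: (A-λI) row 1 is [3, 2], so an eigenvector is (-2, 3).
General solution: C_1e^(-2t)(1,-2) + C_2e^(-t)(-2,3).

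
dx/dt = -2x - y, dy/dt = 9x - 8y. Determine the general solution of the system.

x(t) = -C_1e^(-5t) - C_2te^(-5t) - C_2e^(-5t), y(t) = -3C_1e^(-5t) - 3C_2te^(-5t) - 2C_2e^(-5t)

Coefficient matrix A = [[-2, -1], [9, -8]].
Characteristic polynomial det(A - λI) = λ^2 + 10λ + 25 = 0.
Single eigenvalue λ = -5 with algebraic multiplicity 2.
Eigenvector v = (-1,-3); generalized eigenvector w with (A-λI)w=v is (-1,-2).
General solution: e^(-5t)[C_1·v + C_2·(t·v + w)].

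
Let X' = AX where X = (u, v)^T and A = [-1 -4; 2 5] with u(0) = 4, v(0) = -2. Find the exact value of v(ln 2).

-4

A = [[-1,-4],[2,5]]; eigenvalues λ = 1, 3.
Eigenvectors: (2,-1) for λ=1, (1,-1) for λ=3.
From the initial condition, c_1 = 2, c_2 = 0.
v(ln 2) = (2)(2^1)(-1) + (0)(2^3)(-1) = -4.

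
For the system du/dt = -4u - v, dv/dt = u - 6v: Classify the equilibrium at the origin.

A = [[-4,-1],[1,-6]]; det(A-λI) = λ^2 + 10λ + 25.
repeated λ = -5 with a single eigenvector.

stable improper node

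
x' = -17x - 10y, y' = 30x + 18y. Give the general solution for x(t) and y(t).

Coefficient matrix A = [[-17, -10], [30, 18]].
Characteristic polynomial det(A - λI) = λ^2 - λ - 6 = 0.
Eigenvalues λ = -2, 3.
For λ=-2: (A-λI) row 1 is [-15, -10], so an eigenvector is (2, -3).
For λ=3: (A-λI) row 1 is [-20, -10], so an eigenvector is (1, -2).
General solution: c_1e^(-2t)(2,-3) + c_2e^(3t)(1,-2).

x(t) = 2c_1e^(-2t) + c_2e^(3t), y(t) = -3c_1e^(-2t) - 2c_2e^(3t)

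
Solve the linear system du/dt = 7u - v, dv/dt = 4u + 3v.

u(t) = -c_1e^(5t) - c_2te^(5t) - c_2e^(5t), v(t) = -2c_1e^(5t) - 2c_2te^(5t) - c_2e^(5t)

Coefficient matrix A = [[7, -1], [4, 3]].
Characteristic polynomial det(A - λI) = λ^2 - 10λ + 25 = 0.
Single eigenvalue λ = 5 with algebraic multiplicity 2.
Eigenvector v = (-1,-2); generalized eigenvector w with (A-λI)w=v is (-1,-1).
General solution: e^(5t)[c_1·v + c_2·(t·v + w)].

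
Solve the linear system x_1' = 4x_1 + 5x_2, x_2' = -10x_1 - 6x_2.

x_1(t) = -c_1e^(-t)cos(5t) - c_2e^(-t)sin(5t), x_2(t) = c_1e^(-t)sin(5t) + c_1e^(-t)cos(5t) + c_2e^(-t)sin(5t) - c_2e^(-t)cos(5t)

Coefficient matrix A = [[4, 5], [-10, -6]].
Characteristic polynomial det(A - λI) = λ^2 + 2λ + 26 = 0.
Eigenvalues λ = -1 ± 5i (complex conjugate pair).
For λ=-1+5i: an eigenvector is (-1,1) - i(0,1) = (-1, 1 - i).
A real fundamental pair from Re and Im of e^((-1+5i)t)v: X_1 = e^(-t)(cos(5t)·(-1,1) + sin(5t)·(0,1)), X_2 = e^(-t)(sin(5t)·(-1,1) - cos(5t)·(0,1)).
General solution: c_1X_1 + c_2X_2.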